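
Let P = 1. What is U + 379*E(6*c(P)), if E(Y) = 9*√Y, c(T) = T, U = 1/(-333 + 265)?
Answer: -1/68 + 3411*√6 ≈ 8355.2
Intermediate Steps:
U = -1/68 (U = 1/(-68) = -1/68 ≈ -0.014706)
U + 379*E(6*c(P)) = -1/68 + 379*(9*√(6*1)) = -1/68 + 379*(9*√6) = -1/68 + 3411*√6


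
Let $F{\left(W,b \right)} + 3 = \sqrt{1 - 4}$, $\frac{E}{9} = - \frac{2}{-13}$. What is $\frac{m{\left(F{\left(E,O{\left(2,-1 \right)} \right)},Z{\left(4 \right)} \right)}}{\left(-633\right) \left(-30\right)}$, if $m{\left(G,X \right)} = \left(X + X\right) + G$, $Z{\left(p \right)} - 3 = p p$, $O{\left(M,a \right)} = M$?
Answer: $\frac{7}{3798} + \frac{i \sqrt{3}}{18990} \approx 0.0018431 + 9.1209 \cdot 10^{-5} i$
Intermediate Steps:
$Z{\left(p \right)} = 3 + p^{2}$ ($Z{\left(p \right)} = 3 + p p = 3 + p^{2}$)
$E = \frac{18}{13}$ ($E = 9 \left(- \frac{2}{-13}\right) = 9 \left(\left(-2\right) \left(- \frac{1}{13}\right)\right) = 9 \cdot \frac{2}{13} = \frac{18}{13} \approx 1.3846$)
$F{\left(W,b \right)} = -3 + i \sqrt{3}$ ($F{\left(W,b \right)} = -3 + \sqrt{1 - 4} = -3 + \sqrt{-3} = -3 + i \sqrt{3}$)
$m{\left(G,X \right)} = G + 2 X$ ($m{\left(G,X \right)} = 2 X + G = G + 2 X$)
$\frac{m{\left(F{\left(E,O{\left(2,-1 \right)} \right)},Z{\left(4 \right)} \right)}}{\left(-633\right) \left(-30\right)} = \frac{\left(-3 + i \sqrt{3}\right) + 2 \left(3 + 4^{2}\right)}{\left(-633\right) \left(-30\right)} = \frac{\left(-3 + i \sqrt{3}\right) + 2 \left(3 + 16\right)}{18990} = \left(\left(-3 + i \sqrt{3}\right) + 2 \cdot 19\right) \frac{1}{18990} = \left(\left(-3 + i \sqrt{3}\right) + 38\right) \frac{1}{18990} = \left(35 + i \sqrt{3}\right) \frac{1}{18990} = \frac{7}{3798} + \frac{i \sqrt{3}}{18990}$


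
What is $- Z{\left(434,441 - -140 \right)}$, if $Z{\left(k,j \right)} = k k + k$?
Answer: $-188790$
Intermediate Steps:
$Z{\left(k,j \right)} = k + k^{2}$ ($Z{\left(k,j \right)} = k^{2} + k = k + k^{2}$)
$- Z{\left(434,441 - -140 \right)} = - 434 \left(1 + 434\right) = - 434 \cdot 435 = \left(-1\right) 188790 = -188790$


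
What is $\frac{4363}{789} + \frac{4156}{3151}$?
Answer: $\frac{17026897}{2486139} \approx 6.8487$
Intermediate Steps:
$\frac{4363}{789} + \frac{4156}{3151} = \frac{17026897}{2486139}$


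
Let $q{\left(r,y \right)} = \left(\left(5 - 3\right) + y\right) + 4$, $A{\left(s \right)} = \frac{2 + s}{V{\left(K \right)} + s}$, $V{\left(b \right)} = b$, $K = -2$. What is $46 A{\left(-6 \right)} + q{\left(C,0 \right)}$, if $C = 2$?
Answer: $29$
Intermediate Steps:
$A{\left(s \right)} = \frac{2 + s}{-2 + s}$
$q{\left(r,y \right)} = 6 + y$ ($q{\left(r,y \right)} = \left(2 + y\right) + 4 = 6 + y$)
$46 A{\left(-6 \right)} + q{\left(C,0 \right)} = 46 \frac{2 - 6}{-2 - 6} + \left(6 + 0\right) = 46 \frac{1}{-8} \left(-4\right) + 6 = 46 \left(\left(- \frac{1}{8}\right) \left(-4\right)\right) + 6 = 46 \cdot \frac{1}{2} + 6 = 23 + 6 = 29$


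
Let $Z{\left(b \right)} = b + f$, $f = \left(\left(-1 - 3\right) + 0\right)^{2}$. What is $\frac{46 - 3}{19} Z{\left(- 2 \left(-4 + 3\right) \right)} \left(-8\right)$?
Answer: $- \frac{6192}{19} \approx -325.89$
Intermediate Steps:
$f = 16$ ($f = \left(-4 + 0\right)^{2} = \left(-4\right)^{2} = 16$)
$Z{\left(b \right)} = 16 + b$ ($Z{\left(b \right)} = b + 16 = 16 + b$)
$\frac{46 - 3}{19} Z{\left(- 2 \left(-4 + 3\right) \right)} \left(-8\right) = \frac{46 - 3}{19} \left(16 - 2 \left(-4 + 3\right)\right) \left(-8\right) = 43 \cdot \frac{1}{19} \left(16 - -2\right) \left(-8\right) = \frac{43 \left(16 + 2\right)}{19} \left(-8\right) = \frac{43}{19} \cdot 18 \left(-8\right) = \frac{774}{19} \left(-8\right) = - \frac{6192}{19}$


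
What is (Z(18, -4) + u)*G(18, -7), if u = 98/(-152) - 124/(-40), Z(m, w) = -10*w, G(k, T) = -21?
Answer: -338793/380 ≈ -891.56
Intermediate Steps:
u = 933/380 (u = 98*(-1/152) - 124*(-1/40) = -49/76 + 31/10 = 933/380 ≈ 2.4553)
(Z(18, -4) + u)*G(18, -7) = (-10*(-4) + 933/380)*(-21) = (40 + 933/380)*(-21) = (16133/380)*(-21) = -338793/380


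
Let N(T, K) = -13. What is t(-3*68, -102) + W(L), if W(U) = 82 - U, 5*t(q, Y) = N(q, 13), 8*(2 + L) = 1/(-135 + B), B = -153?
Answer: 937733/11520 ≈ 81.400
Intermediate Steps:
L = -4609/2304 (L = -2 + 1/(8*(-135 - 153)) = -2 + (⅛)/(-288) = -2 + (⅛)*(-1/288) = -2 - 1/2304 = -4609/2304 ≈ -2.0004)
t(q, Y) = -13/5 (t(q, Y) = (⅕)*(-13) = -13/5)
t(-3*68, -102) + W(L) = -13/5 + (82 - 1*(-4609/2304)) = -13/5 + (82 + 4609/2304) = -13/5 + 193537/2304 = 937733/11520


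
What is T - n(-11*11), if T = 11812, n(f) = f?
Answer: 11933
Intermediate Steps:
T - n(-11*11) = 11812 - (-11)*11 = 11812 - 1*(-121) = 11812 + 121 = 11933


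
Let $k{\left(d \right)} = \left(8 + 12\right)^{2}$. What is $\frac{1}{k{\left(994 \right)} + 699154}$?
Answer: $\frac{1}{699554} \approx 1.4295 \cdot 10^{-6}$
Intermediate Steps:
$k{\left(d \right)} = 400$ ($k{\left(d \right)} = 20^{2} = 400$)
$\frac{1}{k{\left(994 \right)} + 699154} = \frac{1}{400 + 699154} = \frac{1}{699554}$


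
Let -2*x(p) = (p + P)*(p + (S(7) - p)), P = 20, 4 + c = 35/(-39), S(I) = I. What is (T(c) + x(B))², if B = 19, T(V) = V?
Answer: 121638841/6084 ≈ 19993.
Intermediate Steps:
c = -191/39 (c = -4 + 35/(-39) = -4 + 35*(-1/39) = -4 - 35/39 = -191/39 ≈ -4.8974)
x(p) = -70 - 7*p/2 (x(p) = -(p + 20)*(p + (7 - p))/2 = -(20 + p)*7/2 = -(140 + 7*p)/2 = -70 - 7*p/2)
(T(c) + x(B))² = (-191/39 + (-70 - 7/2*19))² = (-191/39 + (-70 - 133/2))² = (-191/39 - 273/2)² = (-11029/78)² = 121638841/6084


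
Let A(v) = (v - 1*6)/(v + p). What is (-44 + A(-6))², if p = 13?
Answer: 102400/49 ≈ 2089.8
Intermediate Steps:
A(v) = (-6 + v)/(13 + v) (A(v) = (v - 1*6)/(v + 13) = (v - 6)/(13 + v) = (-6 + v)/(13 + v))
(-44 + A(-6))² = (-44 + (-6 - 6)/(13 - 6))² = (-44 - 12/7)² = (-320/7)² = 102400/49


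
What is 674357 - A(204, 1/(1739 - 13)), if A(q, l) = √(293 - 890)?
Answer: 674357 - I*√597 ≈ 6.7436e+5 - 24.434*I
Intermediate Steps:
A(q, l) = I*√597 (A(q, l) = √(-597) = I*√597)
674357 - A(204, 1/(1739 - 13)) = 674357 - I*√597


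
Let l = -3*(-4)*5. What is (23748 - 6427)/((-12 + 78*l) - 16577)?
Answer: -17321/11909 ≈ -1.4544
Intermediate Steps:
l = 60 (l = 12*5 = 60)
(23748 - 6427)/((-12 + 78*l) - 16577) = (23748 - 6427)/((-12 + 78*60) - 16577) = 17321/((-12 + 4680) - 16577) = 17321/(4668 - 16577) = 17321/(-11909) = 17321*(-1/11909) = -17321/11909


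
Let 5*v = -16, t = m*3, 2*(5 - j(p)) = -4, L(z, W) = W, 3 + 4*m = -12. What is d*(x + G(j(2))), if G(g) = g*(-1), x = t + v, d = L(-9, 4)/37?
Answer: -429/185 ≈ -2.3189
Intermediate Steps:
m = -15/4 (m = -¾ + (¼)*(-12) = -¾ - 3 = -15/4 ≈ -3.7500)
j(p) = 7 (j(p) = 5 - ½*(-4) = 5 + 2 = 7)
t = -45/4 (t = -15/4*3 = -45/4 ≈ -11.250)
v = -16/5 (v = (⅕)*(-16) = -16/5 ≈ -3.2000)
d = 4/37 ≈ 0.10811
x = -289/20 (x = -45/4 - 16/5 = -289/20 ≈ -14.450)
G(g) = -g
d*(x + G(j(2))) = 4*(-289/20 - 1*7)/37 = 4*(-289/20 - 7)/37 = (4/37)*(-429/20) = -429/185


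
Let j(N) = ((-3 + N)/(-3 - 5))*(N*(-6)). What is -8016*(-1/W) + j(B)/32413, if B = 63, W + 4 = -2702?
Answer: -42025183/14618263 ≈ -2.8748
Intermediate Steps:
W = -2706 (W = -4 - 2702 = -2706)
j(N) = -6*N*(3/8 - N/8) (j(N) = ((-3 + N)/(-8))*(-6*N) = ((-3 + N)*(-1/8))*(-6*N) = (3/8 - N/8)*(-6*N) = -6*N*(3/8 - N/8))
-8016*(-1/W) + j(B)/32413 = -8016/((-1*(-2706))) + ((3/4)*63*(-3 + 63))/32413 = -8016/2706 + ((3/4)*63*60)*(1/32413) = -8016*1/2706 + 2835*(1/32413) = -1336/451 + 2835/32413 = -42025183/14618263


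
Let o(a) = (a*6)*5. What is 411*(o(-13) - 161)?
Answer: -226461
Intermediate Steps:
o(a) = 30*a (o(a) = (6*a)*5 = 30*a)
411*(o(-13) - 161) = 411*(30*(-13) - 161) = 411*(-390 - 161) = 411*(-551) = -226461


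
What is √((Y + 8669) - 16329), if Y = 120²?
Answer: 2*√1685 ≈ 82.098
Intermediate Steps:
Y = 14400
√((Y + 8669) - 16329) = √((14400 + 8669) - 16329) = √(23069 - 16329) = √6740 = 2*√1685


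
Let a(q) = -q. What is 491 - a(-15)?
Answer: 476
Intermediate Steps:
491 - a(-15) = 491 - (-1)*(-15) = 491 - 1*15 = 491 - 15 = 476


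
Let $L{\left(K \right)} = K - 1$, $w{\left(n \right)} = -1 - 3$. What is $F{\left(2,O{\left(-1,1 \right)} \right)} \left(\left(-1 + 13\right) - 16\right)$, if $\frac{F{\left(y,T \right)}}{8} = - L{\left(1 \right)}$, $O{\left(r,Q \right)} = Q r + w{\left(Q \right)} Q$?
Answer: $0$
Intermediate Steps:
$w{\left(n \right)} = -4$
$L{\left(K \right)} = -1 + K$
$O{\left(r,Q \right)} = - 4 Q + Q r$ ($O{\left(r,Q \right)} = Q r - 4 Q = - 4 Q + Q r$)
$F{\left(y,T \right)} = 0$ ($F{\left(y,T \right)} = 8 \left(- (-1 + 1)\right) = 8 \left(\left(-1\right) 0\right) = 8 \cdot 0 = 0$)
$F{\left(2,O{\left(-1,1 \right)} \right)} \left(\left(-1 + 13\right) - 16\right) = 0 \left(\left(-1 + 13\right) - 16\right) = 0 \left(12 - 16\right) = 0 \left(-4\right) = 0$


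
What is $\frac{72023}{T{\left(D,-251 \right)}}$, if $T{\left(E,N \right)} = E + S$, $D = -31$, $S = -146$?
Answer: $- \frac{72023}{177} \approx -406.91$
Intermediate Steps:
$T{\left(E,N \right)} = -146 + E$ ($T{\left(E,N \right)} = E - 146 = -146 + E$)
$\frac{72023}{T{\left(D,-251 \right)}} = \frac{72023}{-146 - 31} = \frac{72023}{-177} = 72023 \left(- \frac{1}{177}\right) = - \frac{72023}{177}$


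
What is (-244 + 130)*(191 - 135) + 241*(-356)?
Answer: -92180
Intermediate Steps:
(-244 + 130)*(191 - 135) + 241*(-356) = -114*56 - 85796 = -6384 - 85796 = -92180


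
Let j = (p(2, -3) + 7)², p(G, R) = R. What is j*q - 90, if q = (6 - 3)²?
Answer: 54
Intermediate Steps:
q = 9 (q = 3² = 9)
j = 16 (j = (-3 + 7)² = 4² = 16)
j*q - 90 = 16*9 - 90 = 144 - 90 = 54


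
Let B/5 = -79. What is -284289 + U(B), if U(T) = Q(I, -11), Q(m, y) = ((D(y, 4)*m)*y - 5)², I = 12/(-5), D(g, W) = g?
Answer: -4925696/25 ≈ -1.9703e+5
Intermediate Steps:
B = -395 (B = 5*(-79) = -395)
I = -12/5 (I = 12*(-⅕) = -12/5 ≈ -2.4000)
Q(m, y) = (-5 + m*y²)² (Q(m, y) = ((y*m)*y - 5)² = ((m*y)*y - 5)² = (m*y² - 5)² = (-5 + m*y²)²)
U(T) = 2181529/25 (U(T) = (-5 - 12/5*(-11)²)² = (-5 - 12/5*121)² = (-5 - 1452/5)² = (-1477/5)² = 2181529/25)
-284289 + U(B) = -284289 + 2181529/25 = -4925696/25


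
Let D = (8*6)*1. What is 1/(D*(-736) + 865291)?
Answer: 1/829963 ≈ 1.2049e-6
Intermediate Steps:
D = 48 (D = 48*1 = 48)
1/(D*(-736) + 865291) = 1/(48*(-736) + 865291) = 1/(-35328 + 865291) = 1/829963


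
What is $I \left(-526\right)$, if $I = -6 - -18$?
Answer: $-6312$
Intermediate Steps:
$I = 12$ ($I = -6 + 18 = 12$)
$I \left(-526\right) = 12 \left(-526\right) = -6312$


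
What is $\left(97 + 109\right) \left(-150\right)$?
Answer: $-30900$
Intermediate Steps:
$\left(97 + 109\right) \left(-150\right) = 206 \left(-150\right) = -30900$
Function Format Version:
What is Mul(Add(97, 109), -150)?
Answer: -30900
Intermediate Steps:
Mul(Add(97, 109), -150) = Mul(206, -150) = -30900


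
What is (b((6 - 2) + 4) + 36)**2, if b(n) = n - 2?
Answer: 1764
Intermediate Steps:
b(n) = -2 + n
(b((6 - 2) + 4) + 36)**2 = ((-2 + ((6 - 2) + 4)) + 36)**2 = ((-2 + (4 + 4)) + 36)**2 = ((-2 + 8) + 36)**2 = (6 + 36)**2 = 42**2 = 1764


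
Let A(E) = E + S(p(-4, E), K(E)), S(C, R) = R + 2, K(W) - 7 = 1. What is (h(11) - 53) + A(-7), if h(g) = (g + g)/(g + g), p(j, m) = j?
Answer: -49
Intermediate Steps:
K(W) = 8 (K(W) = 7 + 1 = 8)
S(C, R) = 2 + R
h(g) = 1 (h(g) = (2*g)/((2*g)) = (2*g)*(1/(2*g)) = 1)
A(E) = 10 + E (A(E) = E + (2 + 8) = E + 10 = 10 + E)
(h(11) - 53) + A(-7) = (1 - 53) + (10 - 7) = -52 + 3 = -49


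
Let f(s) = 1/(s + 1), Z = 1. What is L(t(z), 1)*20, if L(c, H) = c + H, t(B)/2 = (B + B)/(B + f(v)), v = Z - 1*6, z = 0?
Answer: 20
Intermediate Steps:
v = -5 (v = 1 - 1*6 = 1 - 6 = -5)
f(s) = 1/(1 + s)
t(B) = 4*B/(-¼ + B) (t(B) = 2*((B + B)/(B + 1/(1 - 5))) = 2*((2*B)/(B + 1/(-4))) = 2*((2*B)/(B - ¼)) = 2*((2*B)/(-¼ + B)) = 2*(2*B/(-¼ + B)) = 4*B/(-¼ + B))
L(c, H) = H + c
L(t(z), 1)*20 = (1 + 16*0/(-1 + 4*0))*20 = (1 + 16*0/(-1 + 0))*20 = (1 + 16*0/(-1))*20 = (1 + 16*0*(-1))*20 = (1 + 0)*20 = 1*20 = 20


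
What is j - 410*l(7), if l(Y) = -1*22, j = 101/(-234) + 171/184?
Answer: 194193275/21528 ≈ 9020.5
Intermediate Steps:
j = 10715/21528 (j = 101*(-1/234) + 171*(1/184) = -101/234 + 171/184 = 10715/21528 ≈ 0.49772)
l(Y) = -22
j - 410*l(7) = 10715/21528 - 410*(-22) = 10715/21528 + 9020 = 194193275/21528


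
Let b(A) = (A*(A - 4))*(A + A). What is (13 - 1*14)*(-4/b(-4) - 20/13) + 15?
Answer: 13747/832 ≈ 16.523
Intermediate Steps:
b(A) = 2*A²*(-4 + A) (b(A) = (A*(-4 + A))*(2*A) = 2*A²*(-4 + A))
(13 - 1*14)*(-4/b(-4) - 20/13) + 15 = (13 - 1*14)*(-4*1/(32*(-4 - 4)) - 20/13) + 15 = (13 - 14)*(-4/(2*16*(-8)) - 20*1/13) + 15 = -(-4/(-256) - 20/13) + 15 = -(-4*(-1/256) - 20/13) + 15 = -(1/64 - 20/13) + 15 = -1*(-1267/832) + 15 = 1267/832 + 15 = 13747/832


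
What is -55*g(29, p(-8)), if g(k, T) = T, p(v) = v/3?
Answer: 440/3 ≈ 146.67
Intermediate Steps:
p(v) = v/3 (p(v) = v*(⅓) = v/3)
-55*g(29, p(-8)) = -55*(-8)/3 = -55*(-8/3) = 440/3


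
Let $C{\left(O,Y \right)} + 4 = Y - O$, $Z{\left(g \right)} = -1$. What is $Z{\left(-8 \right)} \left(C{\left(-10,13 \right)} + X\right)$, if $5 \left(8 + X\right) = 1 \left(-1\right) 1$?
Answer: $- \frac{54}{5} \approx -10.8$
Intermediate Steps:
$C{\left(O,Y \right)} = -4 + Y - O$ ($C{\left(O,Y \right)} = -4 - \left(O - Y\right) = -4 + Y - O$)
$X = - \frac{41}{5}$ ($X = -8 + \frac{1 \left(-1\right) 1}{5} = -8 + \frac{\left(-1\right) 1}{5} = -8 + \frac{1}{5} \left(-1\right) = -8 - \frac{1}{5} = - \frac{41}{5} \approx -8.2$)
$Z{\left(-8 \right)} \left(C{\left(-10,13 \right)} + X\right) = - (\left(-4 + 13 - -10\right) - \frac{41}{5}) = - (\left(-4 + 13 + 10\right) - \frac{41}{5}) = - (19 - \frac{41}{5}) = \left(-1\right) \frac{54}{5} = - \frac{54}{5}$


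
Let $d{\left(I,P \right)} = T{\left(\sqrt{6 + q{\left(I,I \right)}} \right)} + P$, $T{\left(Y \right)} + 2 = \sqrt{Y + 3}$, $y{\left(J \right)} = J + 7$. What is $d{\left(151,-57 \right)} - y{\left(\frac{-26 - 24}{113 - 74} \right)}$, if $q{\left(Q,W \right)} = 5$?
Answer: $- \frac{2524}{39} + \sqrt{3 + \sqrt{11}} \approx -62.205$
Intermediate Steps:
$y{\left(J \right)} = 7 + J$
$T{\left(Y \right)} = -2 + \sqrt{3 + Y}$ ($T{\left(Y \right)} = -2 + \sqrt{Y + 3} = -2 + \sqrt{3 + Y}$)
$d{\left(I,P \right)} = -2 + P + \sqrt{3 + \sqrt{11}}$ ($d{\left(I,P \right)} = \left(-2 + \sqrt{3 + \sqrt{6 + 5}}\right) + P = \left(-2 + \sqrt{3 + \sqrt{11}}\right) + P = -2 + P + \sqrt{3 + \sqrt{11}}$)
$d{\left(151,-57 \right)} - y{\left(\frac{-26 - 24}{113 - 74} \right)} = \left(-2 - 57 + \sqrt{3 + \sqrt{11}}\right) - \left(7 + \frac{-26 - 24}{113 - 74}\right) = \left(-59 + \sqrt{3 + \sqrt{11}}\right) - \left(7 - \frac{50}{39}\right) = \left(-59 + \sqrt{3 + \sqrt{11}}\right) - \frac{223}{39} = - \frac{2524}{39} + \sqrt{3 + \sqrt{11}}$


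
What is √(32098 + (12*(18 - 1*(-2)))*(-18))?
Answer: √27778 ≈ 166.67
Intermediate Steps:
√(32098 + (12*(18 - 1*(-2)))*(-18)) = √(32098 + (12*(18 + 2))*(-18)) = √(32098 + (12*20)*(-18)) = √(32098 + 240*(-18)) = √(32098 - 4320) = √27778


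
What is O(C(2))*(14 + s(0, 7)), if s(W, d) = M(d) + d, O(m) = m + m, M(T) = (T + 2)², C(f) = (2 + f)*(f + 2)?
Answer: 3264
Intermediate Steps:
C(f) = (2 + f)² (C(f) = (2 + f)*(2 + f) = (2 + f)²)
M(T) = (2 + T)²
O(m) = 2*m
s(W, d) = d + (2 + d)² (s(W, d) = (2 + d)² + d = d + (2 + d)²)
O(C(2))*(14 + s(0, 7)) = (2*(2 + 2)²)*(14 + (7 + (2 + 7)²)) = (2*4²)*(14 + (7 + 9²)) = (2*16)*(14 + (7 + 81)) = 32*(14 + 88) = 32*102 = 3264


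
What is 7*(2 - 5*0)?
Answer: 14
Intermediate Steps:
7*(2 - 5*0) = 7*(2 + 0) = 7*2 = 14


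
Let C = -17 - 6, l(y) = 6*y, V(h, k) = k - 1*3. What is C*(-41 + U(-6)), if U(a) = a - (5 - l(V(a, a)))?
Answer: 2438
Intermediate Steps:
V(h, k) = -3 + k (V(h, k) = k - 3 = -3 + k)
C = -23
U(a) = -23 + 7*a (U(a) = a - (5 - 6*(-3 + a)) = a - (5 - (-18 + 6*a)) = a - (5 + (18 - 6*a)) = a - (23 - 6*a) = a + (-23 + 6*a) = -23 + 7*a)
C*(-41 + U(-6)) = -23*(-41 + (-23 + 7*(-6))) = -23*(-41 + (-23 - 42)) = -23*(-41 - 65) = -23*(-106) = 2438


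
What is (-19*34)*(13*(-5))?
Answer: 41990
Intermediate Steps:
(-19*34)*(13*(-5)) = -646*(-65) = 41990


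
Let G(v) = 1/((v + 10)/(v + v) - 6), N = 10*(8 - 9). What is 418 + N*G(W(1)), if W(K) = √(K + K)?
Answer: 29898/71 + 100*√2/71 ≈ 423.09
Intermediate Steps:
W(K) = √2*√K (W(K) = √(2*K) = √2*√K)
N = -10 (N = 10*(-1) = -10)
G(v) = 1/(-6 + (10 + v)/(2*v)) (G(v) = 1/((10 + v)/((2*v)) - 6) = 1/((10 + v)*(1/(2*v)) - 6) = 1/((10 + v)/(2*v) - 6) = 1/(-6 + (10 + v)/(2*v)))
418 + N*G(W(1)) = 418 - (-20)*√2*√1/(-10 + 11*(√2*√1)) = 418 - (-20)*√2*1/(-10 + 11*(√2*1)) = 418 - (-20)*√2/(-10 + 11*√2) = 418 + 20*√2/(-10 + 11*√2)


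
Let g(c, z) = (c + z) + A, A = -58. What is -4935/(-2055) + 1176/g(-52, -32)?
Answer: -57197/9727 ≈ -5.8802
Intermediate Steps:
g(c, z) = -58 + c + z (g(c, z) = (c + z) - 58 = -58 + c + z)
-4935/(-2055) + 1176/g(-52, -32) = -4935/(-2055) + 1176/(-58 - 52 - 32) = -4935*(-1/2055) + 1176/(-142) = 329/137 + 1176*(-1/142) = 329/137 - 588/71 = -57197/9727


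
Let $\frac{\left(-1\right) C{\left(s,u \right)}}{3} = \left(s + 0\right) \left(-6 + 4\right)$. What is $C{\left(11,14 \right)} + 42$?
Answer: $108$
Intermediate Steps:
$C{\left(s,u \right)} = 6 s$ ($C{\left(s,u \right)} = - 3 \left(s + 0\right) \left(-6 + 4\right) = - 3 s \left(-2\right) = - 3 \left(- 2 s\right) = 6 s$)
$C{\left(11,14 \right)} + 42 = 6 \cdot 11 + 42 = 66 + 42 = 108$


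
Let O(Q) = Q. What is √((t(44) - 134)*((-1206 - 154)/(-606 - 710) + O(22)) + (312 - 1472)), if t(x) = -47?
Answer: I*√576821882/329 ≈ 73.0*I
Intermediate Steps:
√((t(44) - 134)*((-1206 - 154)/(-606 - 710) + O(22)) + (312 - 1472)) = √((-47 - 134)*((-1206 - 154)/(-606 - 710) + 22) + (312 - 1472)) = √(-181*(-1360/(-1316) + 22) - 1160) = √(-181*(-1360*(-1/1316) + 22) - 1160) = √(-181*(340/329 + 22) - 1160) = √(-181*7578/329 - 1160) = √(-1371618/329 - 1160) = √(-1753258/329) = I*√576821882/329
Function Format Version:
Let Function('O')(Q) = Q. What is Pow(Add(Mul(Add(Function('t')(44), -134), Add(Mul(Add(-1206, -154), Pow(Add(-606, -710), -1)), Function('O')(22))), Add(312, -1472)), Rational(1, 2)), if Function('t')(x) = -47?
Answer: Mul(Rational(1, 329), I, Pow(576821882, Rational(1, 2))) ≈ Mul(73.000, I)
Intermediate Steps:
Pow(Add(Mul(Add(Function('t')(44), -134), Add(Mul(Add(-1206, -154), Pow(Add(-606, -710), -1)), Function('O')(22))), Add(312, -1472)), Rational(1, 2)) = Pow(Add(Mul(Add(-47, -134), Add(Mul(Add(-1206, -154), Pow(Add(-606, -710), -1)), 22)), Add(312, -1472)), Rational(1, 2)) = Pow(Add(Mul(-181, Add(Mul(-1360, Pow(-1316, -1)), 22)), -1160), Rational(1, 2)) = Pow(Add(Mul(-181, Add(Mul(-1360, Rational(-1, 1316)), 22)), -1160), Rational(1, 2)) = Pow(Add(Mul(-181, Add(Rational(340, 329), 22)), -1160), Rational(1, 2)) = Pow(Add(Mul(-181, Rational(7578, 329)), -1160), Rational(1, 2)) = Pow(Add(Rational(-1371618, 329), -1160), Rational(1, 2)) = Pow(Rational(-1753258, 329), Rational(1, 2)) = Mul(Rational(1, 329), I, Pow(576821882, Rational(1, 2)))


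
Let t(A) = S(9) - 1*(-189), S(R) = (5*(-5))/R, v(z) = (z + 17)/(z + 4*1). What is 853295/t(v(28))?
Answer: 7679655/1676 ≈ 4582.1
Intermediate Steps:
v(z) = (17 + z)/(4 + z) (v(z) = (17 + z)/(z + 4) = (17 + z)/(4 + z))
S(R) = -25/R
t(A) = 1676/9 (t(A) = -25/9 - 1*(-189) = -25*1/9 + 189 = -25/9 + 189 = 1676/9)
853295/t(v(28)) = 853295/(1676/9) = 853295*(9/1676) = 7679655/1676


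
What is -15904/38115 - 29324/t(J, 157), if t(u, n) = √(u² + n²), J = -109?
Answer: -2272/5445 - 14662*√36530/18265 ≈ -153.84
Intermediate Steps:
t(u, n) = √(n² + u²)
-15904/38115 - 29324/t(J, 157) = -15904/38115 - 29324/√(157² + (-109)²) = -15904*1/38115 - 29324/√(24649 + 11881) = -2272/5445 - 29324*√36530/36530 = -2272/5445 - 14662*√36530/18265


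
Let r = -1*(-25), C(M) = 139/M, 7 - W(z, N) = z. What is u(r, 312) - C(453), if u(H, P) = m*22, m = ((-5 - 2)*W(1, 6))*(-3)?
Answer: 1255577/453 ≈ 2771.7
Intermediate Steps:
W(z, N) = 7 - z
m = 126 (m = ((-5 - 2)*(7 - 1*1))*(-3) = -7*(7 - 1)*(-3) = -7*6*(-3) = -42*(-3) = 126)
r = 25
u(H, P) = 2772 (u(H, P) = 126*22 = 2772)
u(r, 312) - C(453) = 2772 - 139/453 = 1255577/453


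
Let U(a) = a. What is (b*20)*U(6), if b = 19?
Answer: 2280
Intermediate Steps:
(b*20)*U(6) = (19*20)*6 = 380*6 = 2280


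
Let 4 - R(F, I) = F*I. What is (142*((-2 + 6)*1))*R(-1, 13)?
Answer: 9656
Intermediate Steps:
R(F, I) = 4 - F*I
(142*((-2 + 6)*1))*R(-1, 13) = (142*((-2 + 6)*1))*(4 - 1*(-1)*13) = (142*(4*1))*(4 + 13) = (142*4)*17 = 568*17 = 9656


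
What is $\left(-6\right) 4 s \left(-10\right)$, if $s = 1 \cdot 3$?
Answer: $720$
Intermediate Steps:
$s = 3$
$\left(-6\right) 4 s \left(-10\right) = \left(-6\right) 4 \cdot 3 \left(-10\right) = \left(-24\right) 3 \left(-10\right) = \left(-72\right) \left(-10\right) = 720$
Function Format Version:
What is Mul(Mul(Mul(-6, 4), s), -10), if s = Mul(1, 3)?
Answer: 720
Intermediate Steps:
s = 3
Mul(Mul(Mul(-6, 4), s), -10) = Mul(Mul(Mul(-6, 4), 3), -10) = Mul(Mul(-24, 3), -10) = Mul(-72, -10) = 720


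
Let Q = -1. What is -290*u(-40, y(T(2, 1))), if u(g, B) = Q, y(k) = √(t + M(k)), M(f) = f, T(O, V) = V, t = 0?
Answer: 290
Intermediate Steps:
y(k) = √k (y(k) = √(0 + k) = √k)
u(g, B) = -1
-290*u(-40, y(T(2, 1))) = -290*(-1) = 290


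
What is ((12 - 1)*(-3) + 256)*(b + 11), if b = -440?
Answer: -95667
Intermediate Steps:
((12 - 1)*(-3) + 256)*(b + 11) = ((12 - 1)*(-3) + 256)*(-440 + 11) = (11*(-3) + 256)*(-429) = (-33 + 256)*(-429) = 223*(-429) = -95667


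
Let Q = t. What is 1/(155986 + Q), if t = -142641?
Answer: 1/13345 ≈ 7.4934e-5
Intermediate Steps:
Q = -142641
1/(155986 + Q) = 1/(155986 - 142641) = 1/13345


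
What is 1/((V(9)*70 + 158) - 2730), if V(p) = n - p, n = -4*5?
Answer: -1/4602 ≈ -0.00021730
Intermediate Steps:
n = -20
V(p) = -20 - p
1/((V(9)*70 + 158) - 2730) = 1/(((-20 - 1*9)*70 + 158) - 2730) = 1/(((-20 - 9)*70 + 158) - 2730) = 1/((-29*70 + 158) - 2730) = 1/((-2030 + 158) - 2730) = 1/(-1872 - 2730) = 1/(-4602) = -1/4602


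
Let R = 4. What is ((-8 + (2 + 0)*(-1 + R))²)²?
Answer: 16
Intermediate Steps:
((-8 + (2 + 0)*(-1 + R))²)² = ((-8 + (2 + 0)*(-1 + 4))²)² = ((-8 + 2*3)²)² = ((-8 + 6)²)² = ((-2)²)² = 4² = 16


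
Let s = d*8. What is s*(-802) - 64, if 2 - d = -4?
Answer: -38560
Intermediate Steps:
d = 6 (d = 2 - 1*(-4) = 2 + 4 = 6)
s = 48 (s = 6*8 = 48)
s*(-802) - 64 = 48*(-802) - 64 = -38496 - 64 = -38560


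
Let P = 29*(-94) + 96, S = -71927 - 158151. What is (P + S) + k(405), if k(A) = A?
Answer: -232303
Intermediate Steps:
S = -230078
P = -2630 (P = -2726 + 96 = -2630)
(P + S) + k(405) = (-2630 - 230078) + 405 = -232708 + 405 = -232303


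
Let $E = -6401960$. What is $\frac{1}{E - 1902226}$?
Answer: $- \frac{1}{8304186} \approx -1.2042 \cdot 10^{-7}$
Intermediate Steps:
$\frac{1}{E - 1902226} = \frac{1}{-6401960 - 1902226} = \frac{1}{-8304186} = - \frac{1}{8304186}$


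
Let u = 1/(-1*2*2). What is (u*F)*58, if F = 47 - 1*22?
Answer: -725/2 ≈ -362.50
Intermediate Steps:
F = 25 (F = 47 - 22 = 25)
u = -¼ (u = 1/(-2*2) = 1/(-4) = -¼ ≈ -0.25000)
(u*F)*58 = -¼*25*58 = -25/4*58 = -725/2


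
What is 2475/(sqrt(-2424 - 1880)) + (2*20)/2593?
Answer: 40/2593 - 2475*I*sqrt(269)/1076 ≈ 0.015426 - 37.726*I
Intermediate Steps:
2475/(sqrt(-2424 - 1880)) + (2*20)/2593 = 2475/(sqrt(-4304)) + 40*(1/2593) = 2475/((4*I*sqrt(269))) + 40/2593 = 2475*(-I*sqrt(269)/1076) + 40/2593 = -2475*I*sqrt(269)/1076 + 40/2593 = 40/2593 - 2475*I*sqrt(269)/1076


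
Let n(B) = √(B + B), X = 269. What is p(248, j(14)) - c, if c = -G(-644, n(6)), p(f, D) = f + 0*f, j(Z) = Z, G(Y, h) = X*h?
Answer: 248 + 538*√3 ≈ 1179.8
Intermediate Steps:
n(B) = √2*√B (n(B) = √(2*B) = √2*√B)
G(Y, h) = 269*h
p(f, D) = f (p(f, D) = f + 0 = f)
c = -538*√3 (c = -269*√2*√6 = -269*2*√3 = -538*√3 ≈ -931.84)
p(248, j(14)) - c = 248 - (-538)*√3 = 248 + 538*√3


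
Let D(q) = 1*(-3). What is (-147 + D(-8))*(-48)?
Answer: 7200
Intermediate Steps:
D(q) = -3
(-147 + D(-8))*(-48) = (-147 - 3)*(-48) = -150*(-48) = 7200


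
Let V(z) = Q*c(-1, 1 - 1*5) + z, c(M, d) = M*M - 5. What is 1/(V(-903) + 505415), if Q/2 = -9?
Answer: 1/504584 ≈ 1.9818e-6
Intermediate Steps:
Q = -18 (Q = 2*(-9) = -18)
c(M, d) = -5 + M² (c(M, d) = M² - 5 = -5 + M²)
V(z) = 72 + z (V(z) = -18*(-5 + (-1)²) + z = -18*(-5 + 1) + z = -18*(-4) + z = 72 + z)
1/(V(-903) + 505415) = 1/((72 - 903) + 505415) = 1/(-831 + 505415) = 1/504584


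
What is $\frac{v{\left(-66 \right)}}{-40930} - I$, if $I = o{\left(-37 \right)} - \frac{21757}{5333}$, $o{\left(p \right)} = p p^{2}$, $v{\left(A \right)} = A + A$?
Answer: $\frac{5528706177768}{109139845} \approx 50657.0$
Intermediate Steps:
$v{\left(A \right)} = 2 A$
$o{\left(p \right)} = p^{3}$
$I = - \frac{270154206}{5333}$ ($I = \left(-37\right)^{3} - \frac{21757}{5333} = -50653 - 21757 \cdot \frac{1}{5333} = -50653 - \frac{21757}{5333} = - \frac{270154206}{5333} \approx -50657.0$)
$\frac{v{\left(-66 \right)}}{-40930} - I = \frac{2 \left(-66\right)}{-40930} - - \frac{270154206}{5333} = \left(-132\right) \left(- \frac{1}{40930}\right) + \frac{270154206}{5333} = \frac{66}{20465} + \frac{270154206}{5333} = \frac{5528706177768}{109139845}$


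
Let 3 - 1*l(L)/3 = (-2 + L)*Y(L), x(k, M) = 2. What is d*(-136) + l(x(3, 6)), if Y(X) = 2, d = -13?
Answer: 1777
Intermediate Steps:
l(L) = 21 - 6*L (l(L) = 9 - 3*(-2 + L)*2 = 9 - 3*(-4 + 2*L) = 9 + (12 - 6*L) = 21 - 6*L)
d*(-136) + l(x(3, 6)) = -13*(-136) + (21 - 6*2) = 1768 + (21 - 12) = 1768 + 9 = 1777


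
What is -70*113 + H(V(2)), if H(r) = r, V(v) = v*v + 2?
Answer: -7904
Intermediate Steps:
V(v) = 2 + v² (V(v) = v² + 2 = 2 + v²)
-70*113 + H(V(2)) = -70*113 + (2 + 2²) = -7910 + (2 + 4) = -7910 + 6 = -7904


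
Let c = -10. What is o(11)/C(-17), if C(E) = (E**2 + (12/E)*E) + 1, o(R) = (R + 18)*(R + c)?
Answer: 29/302 ≈ 0.096027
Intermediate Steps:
o(R) = (-10 + R)*(18 + R) (o(R) = (R + 18)*(R - 10) = (18 + R)*(-10 + R) = (-10 + R)*(18 + R))
C(E) = 13 + E**2 (C(E) = (E**2 + 12) + 1 = (12 + E**2) + 1 = 13 + E**2)
o(11)/C(-17) = (-180 + 11**2 + 8*11)/(13 + (-17)**2) = (-180 + 121 + 88)/(13 + 289) = 29/302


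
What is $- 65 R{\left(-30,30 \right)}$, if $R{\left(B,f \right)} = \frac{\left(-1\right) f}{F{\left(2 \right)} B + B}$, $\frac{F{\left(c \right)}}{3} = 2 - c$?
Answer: $-65$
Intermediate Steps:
$F{\left(c \right)} = 6 - 3 c$ ($F{\left(c \right)} = 3 \left(2 - c\right) = 6 - 3 c$)
$R{\left(B,f \right)} = - \frac{f}{B}$ ($R{\left(B,f \right)} = \frac{\left(-1\right) f}{\left(6 - 6\right) B + B} = \frac{\left(-1\right) f}{0 B + B} = \frac{\left(-1\right) f}{0 + B} = \frac{\left(-1\right) f}{B} = - \frac{f}{B}$)
$- 65 R{\left(-30,30 \right)} = - 65 \left(\left(-1\right) 30 \frac{1}{-30}\right) = - 65 \left(\left(-1\right) 30 \left(- \frac{1}{30}\right)\right) = \left(-65\right) 1 = -65$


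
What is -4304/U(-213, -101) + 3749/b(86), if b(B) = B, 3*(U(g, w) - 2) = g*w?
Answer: 26521433/616878 ≈ 42.993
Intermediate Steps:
U(g, w) = 2 + g*w/3 (U(g, w) = 2 + (g*w)/3 = 2 + g*w/3)
-4304/U(-213, -101) + 3749/b(86) = -4304/(2 + (1/3)*(-213)*(-101)) + 3749/86 = -4304/(2 + 7171) + 3749*(1/86) = -4304/7173 + 3749/86 = 26521433/616878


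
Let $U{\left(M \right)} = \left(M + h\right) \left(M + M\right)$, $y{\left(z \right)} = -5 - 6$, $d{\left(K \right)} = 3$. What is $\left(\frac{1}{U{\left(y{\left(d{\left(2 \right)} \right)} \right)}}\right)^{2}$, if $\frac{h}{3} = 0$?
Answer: $\frac{1}{58564} \approx 1.7075 \cdot 10^{-5}$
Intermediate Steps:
$h = 0$ ($h = 3 \cdot 0 = 0$)
$y{\left(z \right)} = -11$ ($y{\left(z \right)} = -5 - 6 = -11$)
$U{\left(M \right)} = 2 M^{2}$ ($U{\left(M \right)} = \left(M + 0\right) \left(M + M\right) = M 2 M = 2 M^{2}$)
$\left(\frac{1}{U{\left(y{\left(d{\left(2 \right)} \right)} \right)}}\right)^{2} = \left(\frac{1}{2 \left(-11\right)^{2}}\right)^{2} = \left(\frac{1}{2 \cdot 121}\right)^{2} = \left(\frac{1}{242}\right)^{2} = \frac{1}{58564}$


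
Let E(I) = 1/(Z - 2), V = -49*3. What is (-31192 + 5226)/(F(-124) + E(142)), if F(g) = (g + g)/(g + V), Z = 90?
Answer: -619237168/22095 ≈ -28026.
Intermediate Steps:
V = -147
F(g) = 2*g/(-147 + g) (F(g) = (g + g)/(g - 147) = (2*g)/(-147 + g) = 2*g/(-147 + g))
E(I) = 1/88 (E(I) = 1/(90 - 2) = 1/88)
(-31192 + 5226)/(F(-124) + E(142)) = (-31192 + 5226)/(2*(-124)/(-147 - 124) + 1/88) = -25966/(2*(-124)/(-271) + 1/88) = -25966/(2*(-124)*(-1/271) + 1/88) = -25966/(248/271 + 1/88) = -25966/22095/23848 = -25966*23848/22095 = -619237168/22095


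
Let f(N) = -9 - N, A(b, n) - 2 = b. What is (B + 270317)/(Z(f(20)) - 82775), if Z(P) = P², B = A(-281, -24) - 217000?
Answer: -26519/40967 ≈ -0.64733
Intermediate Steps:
A(b, n) = 2 + b
B = -217279 (B = (2 - 281) - 217000 = -279 - 217000 = -217279)
(B + 270317)/(Z(f(20)) - 82775) = (-217279 + 270317)/((-9 - 1*20)² - 82775) = 53038/((-9 - 20)² - 82775) = 53038/((-29)² - 82775) = 53038/(841 - 82775) = 53038/(-81934) = 53038*(-1/81934) = -26519/40967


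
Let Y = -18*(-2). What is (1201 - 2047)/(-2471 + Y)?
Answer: 846/2435 ≈ 0.34743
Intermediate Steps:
Y = 36
(1201 - 2047)/(-2471 + Y) = (1201 - 2047)/(-2471 + 36) = -846/(-2435) = -846*(-1/2435) = 846/2435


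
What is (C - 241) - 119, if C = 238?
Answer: -122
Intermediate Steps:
(C - 241) - 119 = (238 - 241) - 119 = -3 - 119 = -122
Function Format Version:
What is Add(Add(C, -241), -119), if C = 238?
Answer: -122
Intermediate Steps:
Add(Add(C, -241), -119) = Add(Add(238, -241), -119) = Add(-3, -119) = -122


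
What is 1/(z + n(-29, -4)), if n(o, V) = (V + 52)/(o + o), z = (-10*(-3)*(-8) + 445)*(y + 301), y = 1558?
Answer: 29/11051731 ≈ 2.6240e-6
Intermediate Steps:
z = 381095 (z = (-10*(-3)*(-8) + 445)*(1558 + 301) = (30*(-8) + 445)*1859 = (-240 + 445)*1859 = 205*1859 = 381095)
n(o, V) = (52 + V)/(2*o) (n(o, V) = (52 + V)/((2*o)) = (52 + V)*(1/(2*o)) = (52 + V)/(2*o))
1/(z + n(-29, -4)) = 1/(381095 + (½)*(52 - 4)/(-29)) = 1/(381095 + (½)*(-1/29)*48) = 1/(381095 - 24/29) = 1/(11051731/29) = 29/11051731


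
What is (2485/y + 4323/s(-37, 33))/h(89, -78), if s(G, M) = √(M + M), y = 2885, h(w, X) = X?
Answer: -497/45006 - 131*√66/156 ≈ -6.8332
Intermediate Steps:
s(G, M) = √2*√M (s(G, M) = √(2*M) = √2*√M)
(2485/y + 4323/s(-37, 33))/h(89, -78) = (2485/2885 + 4323/((√2*√33)))/(-78) = (2485*(1/2885) + 4323/(√66))*(-1/78) = (497/577 + 4323*(√66/66))*(-1/78) = (497/577 + 131*√66/2)*(-1/78) = -497/45006 - 131*√66/156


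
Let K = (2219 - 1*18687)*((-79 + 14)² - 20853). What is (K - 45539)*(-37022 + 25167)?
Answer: -3245713647075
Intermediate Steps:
K = 273829904 (K = (2219 - 18687)*((-65)² - 20853) = -16468*(4225 - 20853) = -16468*(-16628) = 273829904)
(K - 45539)*(-37022 + 25167) = (273829904 - 45539)*(-37022 + 25167) = 273784365*(-11855) = -3245713647075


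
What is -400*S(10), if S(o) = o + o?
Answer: -8000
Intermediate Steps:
S(o) = 2*o
-400*S(10) = -800*10 = -400*20 = -8000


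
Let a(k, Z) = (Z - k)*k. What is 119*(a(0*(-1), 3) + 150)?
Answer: 17850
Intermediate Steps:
a(k, Z) = k*(Z - k)
119*(a(0*(-1), 3) + 150) = 119*((0*(-1))*(3 - 0*(-1)) + 150) = 119*(0*(3 - 1*0) + 150) = 119*(0*(3 + 0) + 150) = 119*(0*3 + 150) = 119*(0 + 150) = 119*150 = 17850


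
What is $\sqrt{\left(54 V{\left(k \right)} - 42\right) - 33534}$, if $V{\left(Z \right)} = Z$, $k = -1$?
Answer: $i \sqrt{33630} \approx 183.38 i$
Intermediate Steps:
$\sqrt{\left(54 V{\left(k \right)} - 42\right) - 33534} = \sqrt{\left(54 \left(-1\right) - 42\right) - 33534} = \sqrt{\left(-54 - 42\right) - 33534} = \sqrt{-96 - 33534} = \sqrt{-33630} = i \sqrt{33630}$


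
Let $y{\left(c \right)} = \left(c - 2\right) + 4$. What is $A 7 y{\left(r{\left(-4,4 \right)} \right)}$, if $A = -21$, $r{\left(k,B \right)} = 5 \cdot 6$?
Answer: $-4704$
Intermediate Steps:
$r{\left(k,B \right)} = 30$
$y{\left(c \right)} = 2 + c$ ($y{\left(c \right)} = \left(-2 + c\right) + 4 = 2 + c$)
$A 7 y{\left(r{\left(-4,4 \right)} \right)} = \left(-21\right) 7 \left(2 + 30\right) = \left(-147\right) 32 = -4704$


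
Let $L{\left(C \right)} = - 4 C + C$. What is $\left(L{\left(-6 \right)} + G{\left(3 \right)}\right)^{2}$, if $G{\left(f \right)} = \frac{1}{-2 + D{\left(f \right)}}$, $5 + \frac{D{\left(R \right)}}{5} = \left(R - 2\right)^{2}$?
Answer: $\frac{156025}{484} \approx 322.37$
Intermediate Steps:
$D{\left(R \right)} = -25 + 5 \left(-2 + R\right)^{2}$ ($D{\left(R \right)} = -25 + 5 \left(R - 2\right)^{2} = -25 + 5 \left(-2 + R\right)^{2}$)
$G{\left(f \right)} = \frac{1}{-27 + 5 \left(-2 + f\right)^{2}}$ ($G{\left(f \right)} = \frac{1}{-2 + \left(-25 + 5 \left(-2 + f\right)^{2}\right)} = \frac{1}{-27 + 5 \left(-2 + f\right)^{2}}$)
$L{\left(C \right)} = - 3 C$
$\left(L{\left(-6 \right)} + G{\left(3 \right)}\right)^{2} = \left(\left(-3\right) \left(-6\right) + \frac{1}{-27 + 5 \left(-2 + 3\right)^{2}}\right)^{2} = \left(18 + \frac{1}{-27 + 5 \cdot 1^{2}}\right)^{2} = \left(18 + \frac{1}{-27 + 5 \cdot 1}\right)^{2} = \left(18 + \frac{1}{-27 + 5}\right)^{2} = \left(18 + \frac{1}{-22}\right)^{2} = \left(18 - \frac{1}{22}\right)^{2} = \left(\frac{395}{22}\right)^{2} = \frac{156025}{484}$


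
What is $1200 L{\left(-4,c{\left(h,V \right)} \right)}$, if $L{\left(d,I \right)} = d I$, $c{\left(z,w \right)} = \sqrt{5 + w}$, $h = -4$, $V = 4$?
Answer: $-14400$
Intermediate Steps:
$L{\left(d,I \right)} = I d$
$1200 L{\left(-4,c{\left(h,V \right)} \right)} = 1200 \sqrt{5 + 4} \left(-4\right) = 1200 \sqrt{9} \left(-4\right) = 1200 \cdot 3 \left(-4\right) = 1200 \left(-12\right) = -14400$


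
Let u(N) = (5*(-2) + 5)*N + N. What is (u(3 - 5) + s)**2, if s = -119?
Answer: 12321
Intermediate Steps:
u(N) = -4*N (u(N) = (-10 + 5)*N + N = -5*N + N = -4*N)
(u(3 - 5) + s)**2 = (-4*(3 - 5) - 119)**2 = (-4*(-2) - 119)**2 = (8 - 119)**2 = (-111)**2 = 12321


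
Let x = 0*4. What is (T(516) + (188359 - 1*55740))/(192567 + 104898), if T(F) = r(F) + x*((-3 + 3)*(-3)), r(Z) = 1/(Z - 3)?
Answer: 68033548/152599545 ≈ 0.44583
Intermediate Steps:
x = 0
r(Z) = 1/(-3 + Z)
T(F) = 1/(-3 + F) (T(F) = 1/(-3 + F) + 0*((-3 + 3)*(-3)) = 1/(-3 + F) + 0*(0*(-3)) = 1/(-3 + F) + 0*0 = 1/(-3 + F) + 0 = 1/(-3 + F))
(T(516) + (188359 - 1*55740))/(192567 + 104898) = (1/(-3 + 516) + (188359 - 1*55740))/(192567 + 104898) = (1/513 + (188359 - 55740))/297465 = (1/513 + 132619)*(1/297465) = (68033548/513)*(1/297465) = 68033548/152599545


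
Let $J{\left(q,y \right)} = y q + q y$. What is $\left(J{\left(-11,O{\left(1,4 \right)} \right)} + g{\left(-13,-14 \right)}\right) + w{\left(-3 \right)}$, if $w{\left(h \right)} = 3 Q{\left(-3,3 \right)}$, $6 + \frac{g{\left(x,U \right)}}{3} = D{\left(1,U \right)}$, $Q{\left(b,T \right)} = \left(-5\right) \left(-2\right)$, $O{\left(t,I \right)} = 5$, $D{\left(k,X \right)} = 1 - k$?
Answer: $-98$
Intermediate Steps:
$Q{\left(b,T \right)} = 10$
$g{\left(x,U \right)} = -18$ ($g{\left(x,U \right)} = -18 + 3 \left(1 - 1\right) = -18 + 3 \cdot 0 = -18 + 0 = -18$)
$J{\left(q,y \right)} = 2 q y$ ($J{\left(q,y \right)} = q y + q y = 2 q y$)
$w{\left(h \right)} = 30$ ($w{\left(h \right)} = 3 \cdot 10 = 30$)
$\left(J{\left(-11,O{\left(1,4 \right)} \right)} + g{\left(-13,-14 \right)}\right) + w{\left(-3 \right)} = \left(2 \left(-11\right) 5 - 18\right) + 30 = \left(-110 - 18\right) + 30 = -128 + 30 = -98$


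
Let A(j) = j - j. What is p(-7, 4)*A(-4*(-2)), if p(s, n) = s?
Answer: 0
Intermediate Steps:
A(j) = 0
p(-7, 4)*A(-4*(-2)) = -7*0 = 0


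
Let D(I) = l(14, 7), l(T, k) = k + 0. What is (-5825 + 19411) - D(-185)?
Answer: 13579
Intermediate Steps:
l(T, k) = k
D(I) = 7
(-5825 + 19411) - D(-185) = (-5825 + 19411) - 1*7 = 13586 - 7 = 13579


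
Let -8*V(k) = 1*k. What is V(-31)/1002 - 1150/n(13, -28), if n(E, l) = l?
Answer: 2304817/56112 ≈ 41.075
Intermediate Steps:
V(k) = -k/8
V(-31)/1002 - 1150/n(13, -28) = -⅛*(-31)/1002 - 1150/(-28) = (31/8)*(1/1002) - 1150*(-1/28) = 31/8016 + 575/14 = 2304817/56112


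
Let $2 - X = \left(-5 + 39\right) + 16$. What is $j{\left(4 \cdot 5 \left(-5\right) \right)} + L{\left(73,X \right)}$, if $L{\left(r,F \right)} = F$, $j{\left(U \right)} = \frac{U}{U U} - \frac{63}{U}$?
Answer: $- \frac{2369}{50} \approx -47.38$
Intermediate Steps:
$X = -48$ ($X = 2 - \left(\left(-5 + 39\right) + 16\right) = 2 - \left(34 + 16\right) = 2 - 50 = -48$)
$j{\left(U \right)} = - \frac{62}{U}$ ($j{\left(U \right)} = \frac{U}{U^{2}} - \frac{63}{U} = \frac{1}{U} - \frac{63}{U} = - \frac{62}{U}$)
$j{\left(4 \cdot 5 \left(-5\right) \right)} + L{\left(73,X \right)} = - \frac{62}{4 \cdot 5 \left(-5\right)} - 48 = - \frac{62}{20 \left(-5\right)} - 48 = - \frac{62}{-100} - 48 = \left(-62\right) \left(- \frac{1}{100}\right) - 48 = \frac{31}{50} - 48 = - \frac{2369}{50}$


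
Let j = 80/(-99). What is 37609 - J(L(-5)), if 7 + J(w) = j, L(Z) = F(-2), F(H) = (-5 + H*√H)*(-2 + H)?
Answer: 3724064/99 ≈ 37617.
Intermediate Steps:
F(H) = (-5 + H^(3/2))*(-2 + H)
L(Z) = 20 + 8*I*√2 (L(Z) = 10 + (-2)^(5/2) - 5*(-2) - (-4)*I*√2 = 10 + 4*I*√2 + 10 - (-4)*I*√2 = 10 + 4*I*√2 + 10 + 4*I*√2 = 20 + 8*I*√2)
j = -80/99 (j = 80*(-1/99) = -80/99 ≈ -0.80808)
J(w) = -773/99 (J(w) = -7 - 80/99 = -773/99)
37609 - J(L(-5)) = 37609 - 1*(-773/99) = 37609 + 773/99 = 3724064/99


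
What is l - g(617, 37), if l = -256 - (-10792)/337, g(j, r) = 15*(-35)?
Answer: 101445/337 ≈ 301.02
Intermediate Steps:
g(j, r) = -525
l = -75480/337 (l = -256 - (-10792)/337 = -256 - 284*(-38/337) = -256 + 10792/337 = -75480/337 ≈ -223.98)
l - g(617, 37) = -75480/337 - 1*(-525) = -75480/337 + 525 = 101445/337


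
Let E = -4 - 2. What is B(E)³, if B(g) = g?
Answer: -216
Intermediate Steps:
E = -6
B(E)³ = (-6)³ = -216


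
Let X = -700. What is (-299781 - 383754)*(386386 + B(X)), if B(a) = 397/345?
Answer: -6074510244623/23 ≈ -2.6411e+11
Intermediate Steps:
B(a) = 397/345 (B(a) = 397*(1/345) = 397/345)
(-299781 - 383754)*(386386 + B(X)) = (-299781 - 383754)*(386386 + 397/345) = -683535*133303567/345 = -6074510244623/23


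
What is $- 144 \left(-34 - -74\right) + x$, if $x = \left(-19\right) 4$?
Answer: $-5836$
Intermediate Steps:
$x = -76$
$- 144 \left(-34 - -74\right) + x = - 144 \left(-34 - -74\right) - 76 = - 144 \left(-34 + 74\right) - 76 = \left(-144\right) 40 - 76 = -5760 - 76 = -5836$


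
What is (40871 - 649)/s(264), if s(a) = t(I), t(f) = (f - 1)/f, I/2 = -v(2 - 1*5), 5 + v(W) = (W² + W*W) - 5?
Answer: 37856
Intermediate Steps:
v(W) = -10 + 2*W² (v(W) = -5 + ((W² + W*W) - 5) = -5 + ((W² + W²) - 5) = -5 + (2*W² - 5) = -5 + (-5 + 2*W²) = -10 + 2*W²)
I = -16 (I = 2*(-(-10 + 2*(2 - 1*5)²)) = 2*(-(-10 + 2*(2 - 5)²)) = 2*(-(-10 + 2*(-3)²)) = 2*(-(-10 + 2*9)) = 2*(-(-10 + 18)) = 2*(-1*8) = 2*(-8) = -16)
t(f) = (-1 + f)/f
s(a) = 17/16 (s(a) = (-1 - 16)/(-16) = -1/16*(-17) = 17/16)
(40871 - 649)/s(264) = (40871 - 649)/(17/16) = 40222*(16/17) = 37856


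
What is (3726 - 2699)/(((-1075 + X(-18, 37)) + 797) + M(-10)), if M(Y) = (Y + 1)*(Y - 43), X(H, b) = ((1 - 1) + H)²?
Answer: 1027/523 ≈ 1.9637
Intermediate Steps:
X(H, b) = H² (X(H, b) = (0 + H)² = H²)
M(Y) = (1 + Y)*(-43 + Y)
(3726 - 2699)/(((-1075 + X(-18, 37)) + 797) + M(-10)) = (3726 - 2699)/(((-1075 + (-18)²) + 797) + (-43 + (-10)² - 42*(-10))) = 1027/(((-1075 + 324) + 797) + (-43 + 100 + 420)) = 1027/((-751 + 797) + 477) = 1027/(46 + 477) = 1027/523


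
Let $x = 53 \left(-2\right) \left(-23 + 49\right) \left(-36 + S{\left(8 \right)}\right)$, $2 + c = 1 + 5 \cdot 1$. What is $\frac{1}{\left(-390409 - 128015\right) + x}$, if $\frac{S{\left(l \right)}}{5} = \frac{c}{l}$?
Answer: $- \frac{1}{426098} \approx -2.3469 \cdot 10^{-6}$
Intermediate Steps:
$c = 4$ ($c = -2 + \left(1 + 5 \cdot 1\right) = -2 + \left(1 + 5\right) = -2 + 6 = 4$)
$S{\left(l \right)} = \frac{20}{l}$ ($S{\left(l \right)} = 5 \frac{4}{l} = \frac{20}{l}$)
$x = 92326$ ($x = 53 \left(-2\right) \left(-23 + 49\right) \left(-36 + \frac{20}{8}\right) = - 106 \cdot 26 \left(-36 + 20 \cdot \frac{1}{8}\right) = - 106 \cdot 26 \left(-36 + \frac{5}{2}\right) = - 106 \cdot 26 \left(- \frac{67}{2}\right) = \left(-106\right) \left(-871\right) = 92326$)
$\frac{1}{\left(-390409 - 128015\right) + x} = \frac{1}{\left(-390409 - 128015\right) + 92326} = \frac{1}{-518424 + 92326} = \frac{1}{-426098} = - \frac{1}{426098}$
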